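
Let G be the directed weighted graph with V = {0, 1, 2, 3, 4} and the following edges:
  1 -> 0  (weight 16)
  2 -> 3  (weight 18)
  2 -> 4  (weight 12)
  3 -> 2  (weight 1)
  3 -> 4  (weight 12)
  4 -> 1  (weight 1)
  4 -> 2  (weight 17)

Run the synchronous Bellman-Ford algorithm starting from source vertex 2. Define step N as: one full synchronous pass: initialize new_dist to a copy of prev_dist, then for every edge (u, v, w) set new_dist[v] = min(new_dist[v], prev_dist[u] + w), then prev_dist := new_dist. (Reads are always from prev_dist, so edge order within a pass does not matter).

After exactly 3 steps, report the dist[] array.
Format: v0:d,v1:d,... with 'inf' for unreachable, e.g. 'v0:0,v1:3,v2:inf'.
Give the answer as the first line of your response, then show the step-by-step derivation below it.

v0:29,v1:13,v2:0,v3:18,v4:12

step 1: dist = v0:inf,v1:inf,v2:0,v3:18,v4:12
step 2: dist = v0:inf,v1:13,v2:0,v3:18,v4:12
step 3: dist = v0:29,v1:13,v2:0,v3:18,v4:12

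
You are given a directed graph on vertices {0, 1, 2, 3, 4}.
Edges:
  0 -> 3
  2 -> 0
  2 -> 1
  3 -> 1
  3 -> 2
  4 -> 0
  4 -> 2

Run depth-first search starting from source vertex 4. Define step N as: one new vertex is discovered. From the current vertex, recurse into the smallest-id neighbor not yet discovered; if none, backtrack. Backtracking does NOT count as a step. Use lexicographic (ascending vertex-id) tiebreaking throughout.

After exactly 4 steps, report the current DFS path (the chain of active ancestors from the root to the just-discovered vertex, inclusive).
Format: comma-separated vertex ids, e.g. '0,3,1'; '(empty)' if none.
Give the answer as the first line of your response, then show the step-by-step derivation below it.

4,0,3,1

step 1: discover 4; path=4; order=4
step 2: discover 0; path=4>0; order=4,0
step 3: discover 3; path=4>0>3; order=4,0,3
step 4: discover 1; path=4>0>3>1; order=4,0,3,1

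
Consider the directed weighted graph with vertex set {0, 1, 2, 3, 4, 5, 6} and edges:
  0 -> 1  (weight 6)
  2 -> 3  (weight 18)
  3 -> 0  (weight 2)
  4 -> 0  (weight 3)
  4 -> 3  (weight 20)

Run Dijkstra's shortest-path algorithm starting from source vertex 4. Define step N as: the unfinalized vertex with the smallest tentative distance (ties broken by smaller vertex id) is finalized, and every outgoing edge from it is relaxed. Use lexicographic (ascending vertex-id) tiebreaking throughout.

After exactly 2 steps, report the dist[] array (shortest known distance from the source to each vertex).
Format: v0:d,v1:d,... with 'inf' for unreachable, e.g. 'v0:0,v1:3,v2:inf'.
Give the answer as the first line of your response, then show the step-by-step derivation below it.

v0:3,v1:9,v2:inf,v3:20,v4:0,v5:inf,v6:inf

step 1: dist = v0:3,v1:inf,v2:inf,v3:20,v4:0,v5:inf,v6:inf
step 2: dist = v0:3,v1:9,v2:inf,v3:20,v4:0,v5:inf,v6:inf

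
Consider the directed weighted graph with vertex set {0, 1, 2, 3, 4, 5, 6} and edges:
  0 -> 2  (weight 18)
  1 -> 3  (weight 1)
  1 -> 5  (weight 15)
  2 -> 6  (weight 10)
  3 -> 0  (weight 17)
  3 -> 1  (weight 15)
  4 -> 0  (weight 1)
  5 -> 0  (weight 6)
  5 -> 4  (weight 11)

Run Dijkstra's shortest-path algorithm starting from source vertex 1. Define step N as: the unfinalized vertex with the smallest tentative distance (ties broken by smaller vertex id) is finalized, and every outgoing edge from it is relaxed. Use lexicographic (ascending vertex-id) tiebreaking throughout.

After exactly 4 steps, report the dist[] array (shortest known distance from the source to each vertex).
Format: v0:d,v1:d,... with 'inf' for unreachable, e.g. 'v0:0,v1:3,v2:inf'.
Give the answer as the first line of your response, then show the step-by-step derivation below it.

v0:18,v1:0,v2:36,v3:1,v4:26,v5:15,v6:inf

step 1: dist = v0:inf,v1:0,v2:inf,v3:1,v4:inf,v5:15,v6:inf
step 2: dist = v0:18,v1:0,v2:inf,v3:1,v4:inf,v5:15,v6:inf
step 3: dist = v0:18,v1:0,v2:inf,v3:1,v4:26,v5:15,v6:inf
step 4: dist = v0:18,v1:0,v2:36,v3:1,v4:26,v5:15,v6:inf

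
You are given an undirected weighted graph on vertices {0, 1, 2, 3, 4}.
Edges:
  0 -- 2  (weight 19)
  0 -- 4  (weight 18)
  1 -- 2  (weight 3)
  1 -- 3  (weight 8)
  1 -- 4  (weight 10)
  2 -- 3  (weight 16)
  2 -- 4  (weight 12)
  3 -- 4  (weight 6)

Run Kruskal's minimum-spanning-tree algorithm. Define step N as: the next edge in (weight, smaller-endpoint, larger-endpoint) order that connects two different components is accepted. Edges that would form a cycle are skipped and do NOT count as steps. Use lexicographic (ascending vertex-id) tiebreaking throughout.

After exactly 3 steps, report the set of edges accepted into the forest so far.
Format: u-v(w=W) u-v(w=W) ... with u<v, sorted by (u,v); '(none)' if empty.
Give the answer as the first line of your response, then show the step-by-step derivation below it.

1-2(w=3) 1-3(w=8) 3-4(w=6)

step 1: add edge 1-2 (w=3); MST = {1-2(w=3)}
step 2: add edge 3-4 (w=6); MST = {1-2(w=3) 3-4(w=6)}
step 3: add edge 1-3 (w=8); MST = {1-2(w=3) 1-3(w=8) 3-4(w=6)}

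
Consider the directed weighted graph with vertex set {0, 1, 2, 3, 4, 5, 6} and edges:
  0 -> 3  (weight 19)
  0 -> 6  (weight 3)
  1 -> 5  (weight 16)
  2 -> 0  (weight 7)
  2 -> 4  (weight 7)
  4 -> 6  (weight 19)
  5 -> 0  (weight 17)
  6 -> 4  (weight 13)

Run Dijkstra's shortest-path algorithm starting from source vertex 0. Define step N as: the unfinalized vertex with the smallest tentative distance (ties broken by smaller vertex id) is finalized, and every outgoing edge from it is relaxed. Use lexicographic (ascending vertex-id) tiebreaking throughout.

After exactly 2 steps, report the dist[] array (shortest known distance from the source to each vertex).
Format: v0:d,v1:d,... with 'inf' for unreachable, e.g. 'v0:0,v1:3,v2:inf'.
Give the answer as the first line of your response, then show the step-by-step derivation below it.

v0:0,v1:inf,v2:inf,v3:19,v4:16,v5:inf,v6:3

step 1: dist = v0:0,v1:inf,v2:inf,v3:19,v4:inf,v5:inf,v6:3
step 2: dist = v0:0,v1:inf,v2:inf,v3:19,v4:16,v5:inf,v6:3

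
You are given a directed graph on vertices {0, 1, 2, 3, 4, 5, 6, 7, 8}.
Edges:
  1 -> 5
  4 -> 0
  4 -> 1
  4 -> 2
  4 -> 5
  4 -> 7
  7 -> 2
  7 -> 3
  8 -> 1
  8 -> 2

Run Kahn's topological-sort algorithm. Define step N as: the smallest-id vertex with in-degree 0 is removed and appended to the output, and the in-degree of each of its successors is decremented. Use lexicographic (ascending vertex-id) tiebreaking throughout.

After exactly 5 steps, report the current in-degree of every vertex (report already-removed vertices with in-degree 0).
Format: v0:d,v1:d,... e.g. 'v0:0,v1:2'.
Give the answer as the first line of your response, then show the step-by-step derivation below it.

v0:0,v1:1,v2:1,v3:0,v4:0,v5:1,v6:0,v7:0,v8:0

step 1: output 4; order=[4]; indeg=(0,1,2,1,0,1,0,0,0)
step 2: output 0; order=[4,0]; indeg=(0,1,2,1,0,1,0,0,0)
step 3: output 6; order=[4,0,6]; indeg=(0,1,2,1,0,1,0,0,0)
step 4: output 7; order=[4,0,6,7]; indeg=(0,1,1,0,0,1,0,0,0)
step 5: output 3; order=[4,0,6,7,3]; indeg=(0,1,1,0,0,1,0,0,0)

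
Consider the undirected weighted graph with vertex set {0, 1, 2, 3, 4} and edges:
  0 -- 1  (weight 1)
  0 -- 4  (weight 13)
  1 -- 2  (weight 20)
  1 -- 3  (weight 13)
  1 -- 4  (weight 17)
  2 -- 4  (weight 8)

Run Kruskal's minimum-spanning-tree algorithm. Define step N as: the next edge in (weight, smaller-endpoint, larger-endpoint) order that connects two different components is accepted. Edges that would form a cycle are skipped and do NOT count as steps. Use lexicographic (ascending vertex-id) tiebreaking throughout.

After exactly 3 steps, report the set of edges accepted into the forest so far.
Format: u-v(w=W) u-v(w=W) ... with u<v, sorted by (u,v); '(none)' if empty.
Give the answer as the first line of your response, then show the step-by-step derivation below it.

0-1(w=1) 0-4(w=13) 2-4(w=8)

step 1: add edge 0-1 (w=1); MST = {0-1(w=1)}
step 2: add edge 2-4 (w=8); MST = {0-1(w=1) 2-4(w=8)}
step 3: add edge 0-4 (w=13); MST = {0-1(w=1) 0-4(w=13) 2-4(w=8)}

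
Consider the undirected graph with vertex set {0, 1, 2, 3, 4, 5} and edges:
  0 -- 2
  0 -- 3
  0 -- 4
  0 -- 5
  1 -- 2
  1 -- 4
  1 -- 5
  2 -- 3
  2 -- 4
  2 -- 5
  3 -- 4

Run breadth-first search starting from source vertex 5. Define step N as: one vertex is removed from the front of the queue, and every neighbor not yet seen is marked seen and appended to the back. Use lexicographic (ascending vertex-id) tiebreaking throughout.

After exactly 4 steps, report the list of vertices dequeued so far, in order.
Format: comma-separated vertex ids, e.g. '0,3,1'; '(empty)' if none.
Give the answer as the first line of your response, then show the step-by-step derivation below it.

5,0,1,2

step 1: dequeue 5; queue=[0,1,2]; order=5
step 2: dequeue 0; queue=[1,2,3,4]; order=5,0
step 3: dequeue 1; queue=[2,3,4]; order=5,0,1
step 4: dequeue 2; queue=[3,4]; order=5,0,1,2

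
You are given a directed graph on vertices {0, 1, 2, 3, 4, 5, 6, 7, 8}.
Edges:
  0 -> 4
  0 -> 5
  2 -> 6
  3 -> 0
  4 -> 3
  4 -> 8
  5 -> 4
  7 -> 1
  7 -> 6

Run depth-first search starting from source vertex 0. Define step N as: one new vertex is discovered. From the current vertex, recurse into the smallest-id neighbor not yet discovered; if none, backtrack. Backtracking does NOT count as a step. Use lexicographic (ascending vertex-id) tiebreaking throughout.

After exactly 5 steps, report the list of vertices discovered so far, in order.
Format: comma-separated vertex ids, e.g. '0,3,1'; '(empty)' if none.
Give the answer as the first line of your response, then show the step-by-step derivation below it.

0,4,3,8,5

step 1: discover 0; path=0; order=0
step 2: discover 4; path=0>4; order=0,4
step 3: discover 3; path=0>4>3; order=0,4,3
step 4: discover 8; path=0>4>8; order=0,4,3,8
step 5: discover 5; path=0>5; order=0,4,3,8,5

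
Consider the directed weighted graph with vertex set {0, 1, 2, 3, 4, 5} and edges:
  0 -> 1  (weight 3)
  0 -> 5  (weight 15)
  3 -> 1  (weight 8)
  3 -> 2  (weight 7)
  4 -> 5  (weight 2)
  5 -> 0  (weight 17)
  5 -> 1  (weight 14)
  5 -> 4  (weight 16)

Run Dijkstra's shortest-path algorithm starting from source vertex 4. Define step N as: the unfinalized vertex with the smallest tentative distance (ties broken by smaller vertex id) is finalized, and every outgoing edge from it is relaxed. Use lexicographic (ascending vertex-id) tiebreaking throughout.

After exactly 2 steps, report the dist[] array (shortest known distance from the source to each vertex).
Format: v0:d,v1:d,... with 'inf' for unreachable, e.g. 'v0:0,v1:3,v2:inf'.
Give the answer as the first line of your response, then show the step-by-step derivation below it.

v0:19,v1:16,v2:inf,v3:inf,v4:0,v5:2

step 1: dist = v0:inf,v1:inf,v2:inf,v3:inf,v4:0,v5:2
step 2: dist = v0:19,v1:16,v2:inf,v3:inf,v4:0,v5:2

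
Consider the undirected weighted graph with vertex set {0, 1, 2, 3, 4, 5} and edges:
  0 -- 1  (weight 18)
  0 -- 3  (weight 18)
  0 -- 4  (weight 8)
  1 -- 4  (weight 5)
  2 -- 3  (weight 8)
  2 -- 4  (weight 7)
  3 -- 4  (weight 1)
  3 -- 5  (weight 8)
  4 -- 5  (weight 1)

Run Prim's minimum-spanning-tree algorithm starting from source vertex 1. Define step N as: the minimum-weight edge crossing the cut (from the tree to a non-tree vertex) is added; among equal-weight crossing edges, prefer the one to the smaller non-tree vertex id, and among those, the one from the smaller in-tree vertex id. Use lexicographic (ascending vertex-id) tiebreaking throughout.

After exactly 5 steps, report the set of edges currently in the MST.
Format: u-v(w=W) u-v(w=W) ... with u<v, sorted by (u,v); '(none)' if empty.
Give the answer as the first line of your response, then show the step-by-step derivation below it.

0-4(w=8) 1-4(w=5) 2-4(w=7) 3-4(w=1) 4-5(w=1)

step 1: add edge 1-4 (w=5); MST = {1-4(w=5)}
step 2: add edge 3-4 (w=1); MST = {1-4(w=5) 3-4(w=1)}
step 3: add edge 4-5 (w=1); MST = {1-4(w=5) 3-4(w=1) 4-5(w=1)}
step 4: add edge 2-4 (w=7); MST = {1-4(w=5) 2-4(w=7) 3-4(w=1) 4-5(w=1)}
step 5: add edge 0-4 (w=8); MST = {0-4(w=8) 1-4(w=5) 2-4(w=7) 3-4(w=1) 4-5(w=1)}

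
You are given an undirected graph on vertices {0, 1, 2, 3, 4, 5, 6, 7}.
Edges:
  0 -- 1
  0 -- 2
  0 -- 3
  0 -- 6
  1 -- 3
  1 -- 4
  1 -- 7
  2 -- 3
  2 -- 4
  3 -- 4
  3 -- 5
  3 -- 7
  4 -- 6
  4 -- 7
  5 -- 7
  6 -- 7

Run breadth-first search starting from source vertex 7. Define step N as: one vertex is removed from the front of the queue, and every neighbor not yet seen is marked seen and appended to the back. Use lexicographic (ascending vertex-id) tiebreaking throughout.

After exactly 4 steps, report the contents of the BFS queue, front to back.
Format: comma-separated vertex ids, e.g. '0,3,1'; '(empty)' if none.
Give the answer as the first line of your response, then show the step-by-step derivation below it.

5,6,0,2

step 1: dequeue 7; queue=[1,3,4,5,6]; order=7
step 2: dequeue 1; queue=[3,4,5,6,0]; order=7,1
step 3: dequeue 3; queue=[4,5,6,0,2]; order=7,1,3
step 4: dequeue 4; queue=[5,6,0,2]; order=7,1,3,4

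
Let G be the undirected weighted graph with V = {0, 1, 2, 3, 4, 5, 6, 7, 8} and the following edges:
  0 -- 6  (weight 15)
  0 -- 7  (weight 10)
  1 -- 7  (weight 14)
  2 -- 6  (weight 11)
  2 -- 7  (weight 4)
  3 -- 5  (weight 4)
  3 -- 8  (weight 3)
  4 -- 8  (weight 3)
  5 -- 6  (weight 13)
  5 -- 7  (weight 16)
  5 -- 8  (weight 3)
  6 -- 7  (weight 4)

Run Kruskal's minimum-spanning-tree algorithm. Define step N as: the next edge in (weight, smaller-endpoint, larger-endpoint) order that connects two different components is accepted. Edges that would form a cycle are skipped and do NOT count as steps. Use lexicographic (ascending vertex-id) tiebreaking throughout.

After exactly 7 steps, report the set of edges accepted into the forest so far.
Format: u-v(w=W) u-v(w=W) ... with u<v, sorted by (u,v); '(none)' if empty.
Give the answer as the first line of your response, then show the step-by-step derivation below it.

0-7(w=10) 2-7(w=4) 3-8(w=3) 4-8(w=3) 5-6(w=13) 5-8(w=3) 6-7(w=4)

step 1: add edge 3-8 (w=3); MST = {3-8(w=3)}
step 2: add edge 4-8 (w=3); MST = {3-8(w=3) 4-8(w=3)}
step 3: add edge 5-8 (w=3); MST = {3-8(w=3) 4-8(w=3) 5-8(w=3)}
step 4: add edge 2-7 (w=4); MST = {2-7(w=4) 3-8(w=3) 4-8(w=3) 5-8(w=3)}
step 5: add edge 6-7 (w=4); MST = {2-7(w=4) 3-8(w=3) 4-8(w=3) 5-8(w=3) 6-7(w=4)}
step 6: add edge 0-7 (w=10); MST = {0-7(w=10) 2-7(w=4) 3-8(w=3) 4-8(w=3) 5-8(w=3) 6-7(w=4)}
step 7: add edge 5-6 (w=13); MST = {0-7(w=10) 2-7(w=4) 3-8(w=3) 4-8(w=3) 5-6(w=13) 5-8(w=3) 6-7(w=4)}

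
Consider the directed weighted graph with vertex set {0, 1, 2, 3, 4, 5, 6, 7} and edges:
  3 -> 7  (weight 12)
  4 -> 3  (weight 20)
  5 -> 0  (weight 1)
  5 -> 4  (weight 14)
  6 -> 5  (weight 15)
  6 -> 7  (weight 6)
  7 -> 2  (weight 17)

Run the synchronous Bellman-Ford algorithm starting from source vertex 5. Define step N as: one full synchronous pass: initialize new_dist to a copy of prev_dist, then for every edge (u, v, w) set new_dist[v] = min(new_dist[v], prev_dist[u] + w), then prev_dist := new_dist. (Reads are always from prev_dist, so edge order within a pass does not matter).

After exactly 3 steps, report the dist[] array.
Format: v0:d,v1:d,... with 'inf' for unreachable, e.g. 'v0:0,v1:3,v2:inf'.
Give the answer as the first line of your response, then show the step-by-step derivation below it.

v0:1,v1:inf,v2:inf,v3:34,v4:14,v5:0,v6:inf,v7:46

step 1: dist = v0:1,v1:inf,v2:inf,v3:inf,v4:14,v5:0,v6:inf,v7:inf
step 2: dist = v0:1,v1:inf,v2:inf,v3:34,v4:14,v5:0,v6:inf,v7:inf
step 3: dist = v0:1,v1:inf,v2:inf,v3:34,v4:14,v5:0,v6:inf,v7:46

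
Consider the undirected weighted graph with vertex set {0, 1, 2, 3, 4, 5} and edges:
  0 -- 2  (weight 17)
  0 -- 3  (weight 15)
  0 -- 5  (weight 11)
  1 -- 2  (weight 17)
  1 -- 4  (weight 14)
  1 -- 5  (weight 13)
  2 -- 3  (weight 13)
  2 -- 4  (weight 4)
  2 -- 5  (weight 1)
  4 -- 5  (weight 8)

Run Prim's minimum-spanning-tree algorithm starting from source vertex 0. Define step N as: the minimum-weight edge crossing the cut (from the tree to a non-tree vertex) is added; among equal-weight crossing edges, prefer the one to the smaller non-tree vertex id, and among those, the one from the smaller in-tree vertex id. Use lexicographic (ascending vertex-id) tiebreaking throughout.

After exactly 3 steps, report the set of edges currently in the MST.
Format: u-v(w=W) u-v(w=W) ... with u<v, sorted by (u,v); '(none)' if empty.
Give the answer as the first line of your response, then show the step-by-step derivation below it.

0-5(w=11) 2-4(w=4) 2-5(w=1)

step 1: add edge 0-5 (w=11); MST = {0-5(w=11)}
step 2: add edge 2-5 (w=1); MST = {0-5(w=11) 2-5(w=1)}
step 3: add edge 2-4 (w=4); MST = {0-5(w=11) 2-4(w=4) 2-5(w=1)}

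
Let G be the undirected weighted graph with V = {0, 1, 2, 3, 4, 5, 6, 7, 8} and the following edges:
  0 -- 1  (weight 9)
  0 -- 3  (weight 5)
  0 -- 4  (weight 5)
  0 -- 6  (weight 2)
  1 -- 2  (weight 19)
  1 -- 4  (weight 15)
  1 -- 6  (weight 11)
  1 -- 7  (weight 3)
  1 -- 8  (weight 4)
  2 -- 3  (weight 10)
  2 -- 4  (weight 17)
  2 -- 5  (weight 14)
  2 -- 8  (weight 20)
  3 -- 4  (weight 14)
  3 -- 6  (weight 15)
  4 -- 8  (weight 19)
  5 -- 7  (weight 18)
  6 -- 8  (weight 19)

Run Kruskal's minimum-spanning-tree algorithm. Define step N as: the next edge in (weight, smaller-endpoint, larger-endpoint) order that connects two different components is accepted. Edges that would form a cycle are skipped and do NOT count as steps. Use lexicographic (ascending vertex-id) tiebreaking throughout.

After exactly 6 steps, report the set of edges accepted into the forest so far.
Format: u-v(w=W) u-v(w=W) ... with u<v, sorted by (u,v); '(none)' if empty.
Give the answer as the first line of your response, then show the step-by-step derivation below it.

0-1(w=9) 0-3(w=5) 0-4(w=5) 0-6(w=2) 1-7(w=3) 1-8(w=4)

step 1: add edge 0-6 (w=2); MST = {0-6(w=2)}
step 2: add edge 1-7 (w=3); MST = {0-6(w=2) 1-7(w=3)}
step 3: add edge 1-8 (w=4); MST = {0-6(w=2) 1-7(w=3) 1-8(w=4)}
step 4: add edge 0-3 (w=5); MST = {0-3(w=5) 0-6(w=2) 1-7(w=3) 1-8(w=4)}
step 5: add edge 0-4 (w=5); MST = {0-3(w=5) 0-4(w=5) 0-6(w=2) 1-7(w=3) 1-8(w=4)}
step 6: add edge 0-1 (w=9); MST = {0-1(w=9) 0-3(w=5) 0-4(w=5) 0-6(w=2) 1-7(w=3) 1-8(w=4)}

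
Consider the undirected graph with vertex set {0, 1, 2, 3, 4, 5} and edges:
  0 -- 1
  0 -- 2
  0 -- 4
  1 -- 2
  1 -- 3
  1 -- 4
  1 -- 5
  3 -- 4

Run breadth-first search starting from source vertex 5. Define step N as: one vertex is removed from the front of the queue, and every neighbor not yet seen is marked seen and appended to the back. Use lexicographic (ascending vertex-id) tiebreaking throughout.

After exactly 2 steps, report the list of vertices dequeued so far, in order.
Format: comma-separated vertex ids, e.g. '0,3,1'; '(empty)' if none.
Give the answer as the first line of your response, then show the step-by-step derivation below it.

5,1

step 1: dequeue 5; queue=[1]; order=5
step 2: dequeue 1; queue=[0,2,3,4]; order=5,1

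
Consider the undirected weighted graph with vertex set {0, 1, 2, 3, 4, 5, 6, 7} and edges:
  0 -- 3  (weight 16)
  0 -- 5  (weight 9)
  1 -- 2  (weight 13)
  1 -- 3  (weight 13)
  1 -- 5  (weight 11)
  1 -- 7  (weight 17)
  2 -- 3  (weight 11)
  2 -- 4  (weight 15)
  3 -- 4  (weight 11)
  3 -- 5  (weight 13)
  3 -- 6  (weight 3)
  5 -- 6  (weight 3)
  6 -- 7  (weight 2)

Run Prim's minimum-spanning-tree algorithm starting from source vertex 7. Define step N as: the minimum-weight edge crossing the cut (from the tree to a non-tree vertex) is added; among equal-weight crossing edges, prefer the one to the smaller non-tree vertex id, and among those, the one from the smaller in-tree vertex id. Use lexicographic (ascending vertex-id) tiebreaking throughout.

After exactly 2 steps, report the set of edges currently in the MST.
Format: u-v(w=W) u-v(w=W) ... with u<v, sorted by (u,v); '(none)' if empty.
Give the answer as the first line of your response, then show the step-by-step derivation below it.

3-6(w=3) 6-7(w=2)

step 1: add edge 6-7 (w=2); MST = {6-7(w=2)}
step 2: add edge 3-6 (w=3); MST = {3-6(w=3) 6-7(w=2)}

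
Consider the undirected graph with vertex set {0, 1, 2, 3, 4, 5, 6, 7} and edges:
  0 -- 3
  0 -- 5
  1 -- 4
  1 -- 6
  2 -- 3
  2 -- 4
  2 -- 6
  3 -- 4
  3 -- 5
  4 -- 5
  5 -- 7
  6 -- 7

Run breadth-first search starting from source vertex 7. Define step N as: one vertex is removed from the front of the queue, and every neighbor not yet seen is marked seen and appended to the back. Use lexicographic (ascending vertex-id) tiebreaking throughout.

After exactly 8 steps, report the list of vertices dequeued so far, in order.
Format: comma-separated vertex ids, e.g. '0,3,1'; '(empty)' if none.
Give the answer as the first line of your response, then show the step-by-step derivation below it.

7,5,6,0,3,4,1,2

step 1: dequeue 7; queue=[5,6]; order=7
step 2: dequeue 5; queue=[6,0,3,4]; order=7,5
step 3: dequeue 6; queue=[0,3,4,1,2]; order=7,5,6
step 4: dequeue 0; queue=[3,4,1,2]; order=7,5,6,0
step 5: dequeue 3; queue=[4,1,2]; order=7,5,6,0,3
step 6: dequeue 4; queue=[1,2]; order=7,5,6,0,3,4
step 7: dequeue 1; queue=[2]; order=7,5,6,0,3,4,1
step 8: dequeue 2; queue=[(empty)]; order=7,5,6,0,3,4,1,2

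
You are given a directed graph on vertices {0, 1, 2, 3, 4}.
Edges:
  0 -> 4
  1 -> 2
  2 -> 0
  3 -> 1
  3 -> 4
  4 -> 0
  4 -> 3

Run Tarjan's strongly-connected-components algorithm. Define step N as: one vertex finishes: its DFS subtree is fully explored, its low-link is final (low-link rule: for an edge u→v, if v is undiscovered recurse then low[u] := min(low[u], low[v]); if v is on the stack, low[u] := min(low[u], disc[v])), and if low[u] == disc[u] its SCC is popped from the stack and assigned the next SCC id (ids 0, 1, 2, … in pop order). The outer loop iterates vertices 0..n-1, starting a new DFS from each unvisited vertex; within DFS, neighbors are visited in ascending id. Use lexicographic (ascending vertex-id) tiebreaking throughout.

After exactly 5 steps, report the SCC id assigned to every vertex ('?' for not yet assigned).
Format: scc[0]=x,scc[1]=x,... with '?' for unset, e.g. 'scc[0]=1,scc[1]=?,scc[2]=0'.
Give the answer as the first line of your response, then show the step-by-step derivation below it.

scc[0]=0,scc[1]=0,scc[2]=0,scc[3]=0,scc[4]=0

step 1: low=(low[0]=0,low[1]=3,low[2]=0,low[3]=2,low[4]=0); scc=(scc[0]=?,scc[1]=?,scc[2]=?,scc[3]=?,scc[4]=?)
step 2: low=(low[0]=0,low[1]=0,low[2]=0,low[3]=2,low[4]=0); scc=(scc[0]=?,scc[1]=?,scc[2]=?,scc[3]=?,scc[4]=?)
step 3: low=(low[0]=0,low[1]=0,low[2]=0,low[3]=0,low[4]=0); scc=(scc[0]=?,scc[1]=?,scc[2]=?,scc[3]=?,scc[4]=?)
step 4: low=(low[0]=0,low[1]=0,low[2]=0,low[3]=0,low[4]=0); scc=(scc[0]=?,scc[1]=?,scc[2]=?,scc[3]=?,scc[4]=?)
step 5: low=(low[0]=0,low[1]=0,low[2]=0,low[3]=0,low[4]=0); scc=(scc[0]=0,scc[1]=0,scc[2]=0,scc[3]=0,scc[4]=0)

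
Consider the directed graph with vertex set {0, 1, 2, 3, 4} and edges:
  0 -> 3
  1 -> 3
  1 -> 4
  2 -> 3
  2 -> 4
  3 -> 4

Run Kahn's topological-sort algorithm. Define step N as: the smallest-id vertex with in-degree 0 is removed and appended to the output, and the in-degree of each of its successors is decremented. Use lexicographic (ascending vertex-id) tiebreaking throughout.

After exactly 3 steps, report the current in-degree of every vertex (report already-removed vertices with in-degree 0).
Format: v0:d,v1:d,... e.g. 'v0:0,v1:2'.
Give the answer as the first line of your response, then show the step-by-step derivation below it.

v0:0,v1:0,v2:0,v3:0,v4:1

step 1: output 0; order=[0]; indeg=(0,0,0,2,3)
step 2: output 1; order=[0,1]; indeg=(0,0,0,1,2)
step 3: output 2; order=[0,1,2]; indeg=(0,0,0,0,1)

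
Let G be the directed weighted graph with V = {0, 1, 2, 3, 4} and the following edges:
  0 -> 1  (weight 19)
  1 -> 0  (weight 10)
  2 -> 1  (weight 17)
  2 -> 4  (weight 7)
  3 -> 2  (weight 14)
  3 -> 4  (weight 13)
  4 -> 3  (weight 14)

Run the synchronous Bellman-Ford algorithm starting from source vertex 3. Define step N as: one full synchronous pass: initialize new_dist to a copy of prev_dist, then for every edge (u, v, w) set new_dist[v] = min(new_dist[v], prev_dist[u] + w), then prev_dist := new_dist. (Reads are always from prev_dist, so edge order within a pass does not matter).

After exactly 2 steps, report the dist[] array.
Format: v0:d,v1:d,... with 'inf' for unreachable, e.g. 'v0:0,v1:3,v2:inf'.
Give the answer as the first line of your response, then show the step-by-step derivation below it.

v0:inf,v1:31,v2:14,v3:0,v4:13

step 1: dist = v0:inf,v1:inf,v2:14,v3:0,v4:13
step 2: dist = v0:inf,v1:31,v2:14,v3:0,v4:13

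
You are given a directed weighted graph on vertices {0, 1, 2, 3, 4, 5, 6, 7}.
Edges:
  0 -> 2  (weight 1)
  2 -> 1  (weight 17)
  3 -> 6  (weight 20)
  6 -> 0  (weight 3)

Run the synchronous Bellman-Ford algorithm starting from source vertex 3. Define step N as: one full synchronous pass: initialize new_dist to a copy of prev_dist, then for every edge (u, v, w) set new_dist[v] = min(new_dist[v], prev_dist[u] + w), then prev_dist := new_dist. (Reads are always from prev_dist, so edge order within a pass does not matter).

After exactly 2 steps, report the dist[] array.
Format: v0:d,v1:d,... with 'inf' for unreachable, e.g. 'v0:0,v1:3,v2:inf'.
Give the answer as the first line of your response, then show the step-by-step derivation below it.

v0:23,v1:inf,v2:inf,v3:0,v4:inf,v5:inf,v6:20,v7:inf

step 1: dist = v0:inf,v1:inf,v2:inf,v3:0,v4:inf,v5:inf,v6:20,v7:inf
step 2: dist = v0:23,v1:inf,v2:inf,v3:0,v4:inf,v5:inf,v6:20,v7:inf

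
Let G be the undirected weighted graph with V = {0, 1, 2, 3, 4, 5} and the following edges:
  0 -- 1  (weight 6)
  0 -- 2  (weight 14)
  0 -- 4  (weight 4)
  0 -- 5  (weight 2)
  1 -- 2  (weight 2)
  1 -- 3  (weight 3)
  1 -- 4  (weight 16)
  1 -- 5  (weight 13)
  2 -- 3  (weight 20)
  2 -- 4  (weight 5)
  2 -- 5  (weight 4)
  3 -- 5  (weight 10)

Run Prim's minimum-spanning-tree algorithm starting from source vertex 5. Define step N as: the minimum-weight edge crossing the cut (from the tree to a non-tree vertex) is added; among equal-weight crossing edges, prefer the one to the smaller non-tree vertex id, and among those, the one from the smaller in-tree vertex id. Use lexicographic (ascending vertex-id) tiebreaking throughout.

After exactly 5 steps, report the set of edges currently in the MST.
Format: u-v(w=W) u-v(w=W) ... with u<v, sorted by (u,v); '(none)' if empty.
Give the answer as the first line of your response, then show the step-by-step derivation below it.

0-4(w=4) 0-5(w=2) 1-2(w=2) 1-3(w=3) 2-5(w=4)

step 1: add edge 0-5 (w=2); MST = {0-5(w=2)}
step 2: add edge 2-5 (w=4); MST = {0-5(w=2) 2-5(w=4)}
step 3: add edge 1-2 (w=2); MST = {0-5(w=2) 1-2(w=2) 2-5(w=4)}
step 4: add edge 1-3 (w=3); MST = {0-5(w=2) 1-2(w=2) 1-3(w=3) 2-5(w=4)}
step 5: add edge 0-4 (w=4); MST = {0-4(w=4) 0-5(w=2) 1-2(w=2) 1-3(w=3) 2-5(w=4)}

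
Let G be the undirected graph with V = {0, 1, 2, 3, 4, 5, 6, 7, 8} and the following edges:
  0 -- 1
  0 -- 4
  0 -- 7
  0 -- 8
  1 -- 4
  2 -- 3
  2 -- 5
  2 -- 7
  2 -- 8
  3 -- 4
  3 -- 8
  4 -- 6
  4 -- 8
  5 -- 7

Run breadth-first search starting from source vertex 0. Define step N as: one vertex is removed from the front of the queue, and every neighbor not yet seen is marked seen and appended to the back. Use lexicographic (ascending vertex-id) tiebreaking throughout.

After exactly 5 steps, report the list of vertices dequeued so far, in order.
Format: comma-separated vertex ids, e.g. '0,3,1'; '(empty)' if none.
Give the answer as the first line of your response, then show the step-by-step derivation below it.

0,1,4,7,8

step 1: dequeue 0; queue=[1,4,7,8]; order=0
step 2: dequeue 1; queue=[4,7,8]; order=0,1
step 3: dequeue 4; queue=[7,8,3,6]; order=0,1,4
step 4: dequeue 7; queue=[8,3,6,2,5]; order=0,1,4,7
step 5: dequeue 8; queue=[3,6,2,5]; order=0,1,4,7,8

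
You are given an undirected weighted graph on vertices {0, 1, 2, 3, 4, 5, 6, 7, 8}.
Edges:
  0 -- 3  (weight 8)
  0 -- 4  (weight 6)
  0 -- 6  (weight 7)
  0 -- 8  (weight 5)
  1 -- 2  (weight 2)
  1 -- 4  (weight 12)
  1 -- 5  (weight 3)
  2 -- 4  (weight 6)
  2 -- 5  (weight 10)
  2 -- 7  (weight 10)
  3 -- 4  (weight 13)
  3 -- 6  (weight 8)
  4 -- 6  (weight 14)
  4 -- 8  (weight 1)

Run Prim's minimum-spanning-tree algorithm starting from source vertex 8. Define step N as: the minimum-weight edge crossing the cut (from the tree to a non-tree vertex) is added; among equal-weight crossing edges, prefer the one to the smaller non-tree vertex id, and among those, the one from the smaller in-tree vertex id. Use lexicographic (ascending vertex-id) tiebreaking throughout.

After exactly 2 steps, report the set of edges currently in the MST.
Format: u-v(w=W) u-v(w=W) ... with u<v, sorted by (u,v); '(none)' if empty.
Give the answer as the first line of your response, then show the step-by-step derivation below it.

0-8(w=5) 4-8(w=1)

step 1: add edge 4-8 (w=1); MST = {4-8(w=1)}
step 2: add edge 0-8 (w=5); MST = {0-8(w=5) 4-8(w=1)}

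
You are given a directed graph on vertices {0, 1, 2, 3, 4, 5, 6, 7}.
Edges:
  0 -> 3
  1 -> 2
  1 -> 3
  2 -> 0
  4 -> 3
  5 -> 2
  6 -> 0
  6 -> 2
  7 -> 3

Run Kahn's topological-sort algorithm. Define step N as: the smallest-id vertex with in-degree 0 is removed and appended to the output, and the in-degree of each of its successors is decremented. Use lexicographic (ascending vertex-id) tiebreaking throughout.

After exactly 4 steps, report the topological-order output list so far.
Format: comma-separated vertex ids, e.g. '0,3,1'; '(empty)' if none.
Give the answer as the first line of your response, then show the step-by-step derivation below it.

1,4,5,6

step 1: output 1; order=[1]; indeg=(2,0,2,3,0,0,0,0)
step 2: output 4; order=[1,4]; indeg=(2,0,2,2,0,0,0,0)
step 3: output 5; order=[1,4,5]; indeg=(2,0,1,2,0,0,0,0)
step 4: output 6; order=[1,4,5,6]; indeg=(1,0,0,2,0,0,0,0)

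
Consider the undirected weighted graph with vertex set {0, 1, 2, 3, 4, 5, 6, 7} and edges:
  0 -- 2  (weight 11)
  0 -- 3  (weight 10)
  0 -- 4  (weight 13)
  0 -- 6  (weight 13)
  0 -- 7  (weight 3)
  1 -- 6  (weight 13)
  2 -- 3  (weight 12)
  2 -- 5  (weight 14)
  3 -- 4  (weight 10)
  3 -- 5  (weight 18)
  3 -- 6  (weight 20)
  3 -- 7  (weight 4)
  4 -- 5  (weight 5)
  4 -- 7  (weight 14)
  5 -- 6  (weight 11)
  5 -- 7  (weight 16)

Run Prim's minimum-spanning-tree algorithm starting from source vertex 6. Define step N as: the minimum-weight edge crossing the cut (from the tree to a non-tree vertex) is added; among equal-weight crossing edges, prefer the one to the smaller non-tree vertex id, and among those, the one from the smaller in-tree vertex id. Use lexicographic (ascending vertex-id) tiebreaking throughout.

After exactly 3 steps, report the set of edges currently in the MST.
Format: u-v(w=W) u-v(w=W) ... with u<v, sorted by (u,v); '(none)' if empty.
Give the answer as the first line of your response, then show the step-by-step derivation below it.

3-4(w=10) 4-5(w=5) 5-6(w=11)

step 1: add edge 5-6 (w=11); MST = {5-6(w=11)}
step 2: add edge 4-5 (w=5); MST = {4-5(w=5) 5-6(w=11)}
step 3: add edge 3-4 (w=10); MST = {3-4(w=10) 4-5(w=5) 5-6(w=11)}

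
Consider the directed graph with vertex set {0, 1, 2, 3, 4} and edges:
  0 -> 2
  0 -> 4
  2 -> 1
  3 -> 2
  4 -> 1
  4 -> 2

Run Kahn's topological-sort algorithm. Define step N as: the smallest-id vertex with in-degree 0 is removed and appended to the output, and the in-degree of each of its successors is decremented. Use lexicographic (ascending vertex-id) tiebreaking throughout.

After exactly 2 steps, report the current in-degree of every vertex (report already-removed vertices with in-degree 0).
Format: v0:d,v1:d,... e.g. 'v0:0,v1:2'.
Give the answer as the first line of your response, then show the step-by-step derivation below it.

v0:0,v1:2,v2:1,v3:0,v4:0

step 1: output 0; order=[0]; indeg=(0,2,2,0,0)
step 2: output 3; order=[0,3]; indeg=(0,2,1,0,0)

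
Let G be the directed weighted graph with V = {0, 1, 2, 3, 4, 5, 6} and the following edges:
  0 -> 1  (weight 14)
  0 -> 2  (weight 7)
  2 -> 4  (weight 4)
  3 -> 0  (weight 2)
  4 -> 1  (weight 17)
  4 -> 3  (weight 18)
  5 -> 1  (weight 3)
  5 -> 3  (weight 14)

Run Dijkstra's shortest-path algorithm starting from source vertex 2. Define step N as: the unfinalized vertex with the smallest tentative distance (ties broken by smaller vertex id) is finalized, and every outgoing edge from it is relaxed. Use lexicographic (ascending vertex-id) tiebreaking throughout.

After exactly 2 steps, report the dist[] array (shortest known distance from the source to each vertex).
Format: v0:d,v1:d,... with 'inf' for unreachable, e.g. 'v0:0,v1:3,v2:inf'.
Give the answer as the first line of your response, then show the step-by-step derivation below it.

v0:inf,v1:21,v2:0,v3:22,v4:4,v5:inf,v6:inf

step 1: dist = v0:inf,v1:inf,v2:0,v3:inf,v4:4,v5:inf,v6:inf
step 2: dist = v0:inf,v1:21,v2:0,v3:22,v4:4,v5:inf,v6:inf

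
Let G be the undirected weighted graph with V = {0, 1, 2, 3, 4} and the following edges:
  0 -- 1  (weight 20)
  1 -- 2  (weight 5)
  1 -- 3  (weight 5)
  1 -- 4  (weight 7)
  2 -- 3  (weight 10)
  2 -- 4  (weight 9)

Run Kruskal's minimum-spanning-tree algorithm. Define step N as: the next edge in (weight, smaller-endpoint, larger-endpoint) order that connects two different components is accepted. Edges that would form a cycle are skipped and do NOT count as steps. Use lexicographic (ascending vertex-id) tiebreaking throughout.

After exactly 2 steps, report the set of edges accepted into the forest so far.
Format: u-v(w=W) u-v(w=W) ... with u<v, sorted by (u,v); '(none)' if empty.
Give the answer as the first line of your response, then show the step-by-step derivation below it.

1-2(w=5) 1-3(w=5)

step 1: add edge 1-2 (w=5); MST = {1-2(w=5)}
step 2: add edge 1-3 (w=5); MST = {1-2(w=5) 1-3(w=5)}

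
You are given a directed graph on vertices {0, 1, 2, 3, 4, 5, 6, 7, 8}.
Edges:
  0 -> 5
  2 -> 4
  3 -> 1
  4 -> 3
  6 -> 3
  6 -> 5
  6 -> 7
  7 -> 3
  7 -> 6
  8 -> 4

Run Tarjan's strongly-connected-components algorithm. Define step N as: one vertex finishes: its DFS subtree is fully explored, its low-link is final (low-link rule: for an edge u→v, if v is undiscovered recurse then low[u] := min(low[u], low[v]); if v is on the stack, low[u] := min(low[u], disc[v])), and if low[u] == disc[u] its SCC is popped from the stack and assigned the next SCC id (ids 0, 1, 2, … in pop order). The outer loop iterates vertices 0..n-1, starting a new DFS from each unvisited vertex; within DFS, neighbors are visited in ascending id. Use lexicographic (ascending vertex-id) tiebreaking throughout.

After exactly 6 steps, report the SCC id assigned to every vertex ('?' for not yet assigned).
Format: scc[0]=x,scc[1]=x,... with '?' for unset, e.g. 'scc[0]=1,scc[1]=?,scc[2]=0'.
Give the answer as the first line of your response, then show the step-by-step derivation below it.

scc[0]=1,scc[1]=2,scc[2]=5,scc[3]=3,scc[4]=4,scc[5]=0,scc[6]=?,scc[7]=?,scc[8]=?

step 1: low=(low[0]=0,low[1]=?,low[2]=?,low[3]=?,low[4]=?,low[5]=1,low[6]=?,low[7]=?,low[8]=?); scc=(scc[0]=?,scc[1]=?,scc[2]=?,scc[3]=?,scc[4]=?,scc[5]=0,scc[6]=?,scc[7]=?,scc[8]=?)
step 2: low=(low[0]=0,low[1]=?,low[2]=?,low[3]=?,low[4]=?,low[5]=1,low[6]=?,low[7]=?,low[8]=?); scc=(scc[0]=1,scc[1]=?,scc[2]=?,scc[3]=?,scc[4]=?,scc[5]=0,scc[6]=?,scc[7]=?,scc[8]=?)
step 3: low=(low[0]=0,low[1]=2,low[2]=?,low[3]=?,low[4]=?,low[5]=1,low[6]=?,low[7]=?,low[8]=?); scc=(scc[0]=1,scc[1]=2,scc[2]=?,scc[3]=?,scc[4]=?,scc[5]=0,scc[6]=?,scc[7]=?,scc[8]=?)
step 4: low=(low[0]=0,low[1]=2,low[2]=3,low[3]=5,low[4]=4,low[5]=1,low[6]=?,low[7]=?,low[8]=?); scc=(scc[0]=1,scc[1]=2,scc[2]=?,scc[3]=3,scc[4]=?,scc[5]=0,scc[6]=?,scc[7]=?,scc[8]=?)
step 5: low=(low[0]=0,low[1]=2,low[2]=3,low[3]=5,low[4]=4,low[5]=1,low[6]=?,low[7]=?,low[8]=?); scc=(scc[0]=1,scc[1]=2,scc[2]=?,scc[3]=3,scc[4]=4,scc[5]=0,scc[6]=?,scc[7]=?,scc[8]=?)
step 6: low=(low[0]=0,low[1]=2,low[2]=3,low[3]=5,low[4]=4,low[5]=1,low[6]=?,low[7]=?,low[8]=?); scc=(scc[0]=1,scc[1]=2,scc[2]=5,scc[3]=3,scc[4]=4,scc[5]=0,scc[6]=?,scc[7]=?,scc[8]=?)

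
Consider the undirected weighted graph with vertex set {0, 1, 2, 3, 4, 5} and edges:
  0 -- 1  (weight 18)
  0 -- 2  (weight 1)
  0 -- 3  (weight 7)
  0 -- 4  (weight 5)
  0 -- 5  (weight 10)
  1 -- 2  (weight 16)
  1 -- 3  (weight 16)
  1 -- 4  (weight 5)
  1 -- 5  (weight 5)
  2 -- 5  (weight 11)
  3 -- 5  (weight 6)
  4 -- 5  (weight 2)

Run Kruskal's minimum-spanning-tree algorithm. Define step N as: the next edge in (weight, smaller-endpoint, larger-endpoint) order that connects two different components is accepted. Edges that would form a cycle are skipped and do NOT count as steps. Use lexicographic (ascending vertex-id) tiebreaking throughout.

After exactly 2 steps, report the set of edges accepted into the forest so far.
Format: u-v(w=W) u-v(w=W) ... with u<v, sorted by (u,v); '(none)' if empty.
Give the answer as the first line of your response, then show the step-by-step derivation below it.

0-2(w=1) 4-5(w=2)

step 1: add edge 0-2 (w=1); MST = {0-2(w=1)}
step 2: add edge 4-5 (w=2); MST = {0-2(w=1) 4-5(w=2)}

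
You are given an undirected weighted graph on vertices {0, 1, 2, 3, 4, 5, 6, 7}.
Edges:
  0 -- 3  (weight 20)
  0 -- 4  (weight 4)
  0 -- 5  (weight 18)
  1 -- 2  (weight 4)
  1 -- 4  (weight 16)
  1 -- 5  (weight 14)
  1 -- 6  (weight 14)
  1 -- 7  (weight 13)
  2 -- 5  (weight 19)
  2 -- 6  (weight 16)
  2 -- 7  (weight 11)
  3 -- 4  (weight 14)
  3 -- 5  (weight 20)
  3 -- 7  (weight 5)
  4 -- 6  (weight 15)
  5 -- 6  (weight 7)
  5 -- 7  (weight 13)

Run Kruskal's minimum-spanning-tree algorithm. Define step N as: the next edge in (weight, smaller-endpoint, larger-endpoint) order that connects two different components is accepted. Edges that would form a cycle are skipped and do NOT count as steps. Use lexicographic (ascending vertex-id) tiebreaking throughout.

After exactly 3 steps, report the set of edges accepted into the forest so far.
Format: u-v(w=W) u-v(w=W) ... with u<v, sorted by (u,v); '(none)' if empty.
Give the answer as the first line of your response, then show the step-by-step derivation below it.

0-4(w=4) 1-2(w=4) 3-7(w=5)

step 1: add edge 0-4 (w=4); MST = {0-4(w=4)}
step 2: add edge 1-2 (w=4); MST = {0-4(w=4) 1-2(w=4)}
step 3: add edge 3-7 (w=5); MST = {0-4(w=4) 1-2(w=4) 3-7(w=5)}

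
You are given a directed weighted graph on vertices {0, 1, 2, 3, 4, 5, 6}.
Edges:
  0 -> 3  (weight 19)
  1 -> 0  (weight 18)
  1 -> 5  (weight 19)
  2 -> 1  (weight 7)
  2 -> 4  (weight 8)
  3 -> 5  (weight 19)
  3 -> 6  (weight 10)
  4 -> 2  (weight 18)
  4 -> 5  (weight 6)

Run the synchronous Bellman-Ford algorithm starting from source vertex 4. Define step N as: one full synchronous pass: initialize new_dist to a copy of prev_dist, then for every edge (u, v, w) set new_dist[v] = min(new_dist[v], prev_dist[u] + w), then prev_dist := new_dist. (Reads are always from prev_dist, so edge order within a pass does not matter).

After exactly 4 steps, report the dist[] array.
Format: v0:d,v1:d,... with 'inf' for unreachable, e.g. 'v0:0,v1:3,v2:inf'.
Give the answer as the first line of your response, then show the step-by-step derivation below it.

v0:43,v1:25,v2:18,v3:62,v4:0,v5:6,v6:inf

step 1: dist = v0:inf,v1:inf,v2:18,v3:inf,v4:0,v5:6,v6:inf
step 2: dist = v0:inf,v1:25,v2:18,v3:inf,v4:0,v5:6,v6:inf
step 3: dist = v0:43,v1:25,v2:18,v3:inf,v4:0,v5:6,v6:inf
step 4: dist = v0:43,v1:25,v2:18,v3:62,v4:0,v5:6,v6:inf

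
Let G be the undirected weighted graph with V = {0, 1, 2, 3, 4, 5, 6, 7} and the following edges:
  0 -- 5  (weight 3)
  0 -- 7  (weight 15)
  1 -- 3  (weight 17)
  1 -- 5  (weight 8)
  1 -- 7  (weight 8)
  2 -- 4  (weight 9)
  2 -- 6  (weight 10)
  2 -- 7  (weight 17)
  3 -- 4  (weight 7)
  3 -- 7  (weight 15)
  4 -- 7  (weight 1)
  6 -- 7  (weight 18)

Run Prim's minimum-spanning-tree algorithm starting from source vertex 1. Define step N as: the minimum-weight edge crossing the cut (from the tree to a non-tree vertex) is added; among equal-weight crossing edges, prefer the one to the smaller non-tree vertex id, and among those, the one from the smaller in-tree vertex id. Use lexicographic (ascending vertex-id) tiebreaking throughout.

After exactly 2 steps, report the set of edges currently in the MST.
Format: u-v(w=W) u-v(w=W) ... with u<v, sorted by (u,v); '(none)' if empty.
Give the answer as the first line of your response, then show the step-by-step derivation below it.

0-5(w=3) 1-5(w=8)

step 1: add edge 1-5 (w=8); MST = {1-5(w=8)}
step 2: add edge 0-5 (w=3); MST = {0-5(w=3) 1-5(w=8)}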